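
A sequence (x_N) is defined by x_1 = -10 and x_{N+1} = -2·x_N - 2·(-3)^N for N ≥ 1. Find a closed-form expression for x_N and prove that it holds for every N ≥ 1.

x_N = -(-2)^(N + 1) + 2(-3)^N

Computing the first terms: x_1 = -10, x_2 = 26, x_3 = -70. This suggests x_N = -(-2)^(N + 1) + 2(-3)^N.
When N = 1: the formula gives -10 = -10 = x_1.
Inductive step: suppose the statement holds for some k ≥ 1, so x_k = -(-2)^(k + 1) + 2(-3)^k.
Then x_{k+1} = -2·x_k - 2·(-3)^k = -2·(-(-2)^(k + 1) + 2(-3)^k) - 2·(-3)^k = -(-2)^(k + 2) + 2(-3)^(k + 1) = -(-2)^((k+1) + 1) + 2(-3)^(k+1),
which is the claimed formula at N = k+1.
By induction, the statement is established for all N ≥ 1.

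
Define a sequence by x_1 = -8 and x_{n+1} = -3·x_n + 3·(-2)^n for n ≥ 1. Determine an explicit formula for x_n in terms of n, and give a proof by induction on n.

Computing the first terms: x_1 = -8, x_2 = 18, x_3 = -42. This suggests x_n = 3(-2)^n - 2(-3)^(n - 1).
Base step (n = 1): the formula gives -8 = -8 = x_1.
Suppose the result is true for n = k, so x_k = 3(-2)^k - 2(-3)^(k - 1).
Then x_{k+1} = -3·x_k + 3·(-2)^k = -3·(3(-2)^k - 2(-3)^(k - 1)) + 3·(-2)^k = 3(-2)^(k + 1) - 2(-3)^k = 3(-2)^(k+1) - 2(-3)^((k+1) - 1),
which is the claimed formula at n = k+1.
Hence, by induction on n, the claim holds for every n ≥ 1.

x_n = 3(-2)^n - 2(-3)^(n - 1)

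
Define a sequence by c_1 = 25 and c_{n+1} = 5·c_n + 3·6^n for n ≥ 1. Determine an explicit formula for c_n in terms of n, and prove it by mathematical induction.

c_n = 7·5^(n - 1) + 3·6^n

Computing the first terms: c_1 = 25, c_2 = 143, c_3 = 823. This suggests c_n = 7·5^(n - 1) + 3·6^n.
When n = 1: the formula gives 25 = 25 = c_1.
Inductive step: suppose the statement holds for some i ≥ 1, so c_i = 7·5^(i - 1) + 3·6^i.
Then c_{i+1} = 5·c_i + 3·6^i = 5·(7·5^(i - 1) + 3·6^i) + 3·6^i = 7·5^i + 3·6^(i + 1) = 7·5^((i+1) - 1) + 3·6^(i+1),
which is the claimed formula at n = i+1.
Hence, by induction on n, the claim holds for every n ≥ 1.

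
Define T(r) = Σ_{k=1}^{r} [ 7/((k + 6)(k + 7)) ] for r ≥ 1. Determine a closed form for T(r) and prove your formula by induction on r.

T(r) = r/(r + 7)

We claim T(r) = r/(r + 7) for all r ≥ 1.
Base case (r = 1): T(1) = 1/8, and the closed form gives 1/8. They agree.
For the inductive step, assume it holds for an arbitrary k ≥ 1, so T(k) = k/(k + 7).
Then T(k+1) = T(k) + (7/((k + 7)(k + 8))) = (k/(k + 7)) + (7/((k + 7)(k + 8))).
Simplifying, T(k+1) = (k + 1)/(k + 8) = (k+1)/((k+1) + 7),
which is the closed form with r = k+1.
By induction, the statement is established for all r ≥ 1.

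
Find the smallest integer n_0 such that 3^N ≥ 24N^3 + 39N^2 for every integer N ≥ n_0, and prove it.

n_0 = 10

At N = 9: 19683 < 20655, so the inequality fails and n_0 ≥ 10. We prove 3^N ≥ 24N^3 + 39N^2 for all N ≥ 10.
Base case (N = 10): 3^N = 59049 and 24N^3 + 39N^2 = 27900, so 59049 ≥ 27900.
Inductive step: suppose the statement holds for some r ≥ 10, so 3^r ≥ 24r^3 + 39r^2.
Then 3^(r + 1) = 3·(3^r) ≥ 3·(24r^3 + 39r^2).
Also, for r ≥ 10 we have 3·(24r^3 + 39r^2) ≥ 24(r+1)^3 + 39(r+1)^2, since 3·(24r^3 + 39r^2) − (24(r+1)^3 + 39(r+1)^2) = 48r^3 + 6r^2 - 150r - 63, which is nonnegative for all r ≥ 10.
Combining, 3^(r + 1) ≥ 24(r+1)^3 + 39(r+1)^2.
By the principle of mathematical induction, the result holds for all N ≥ 10.
Hence the smallest such n_0 is 10.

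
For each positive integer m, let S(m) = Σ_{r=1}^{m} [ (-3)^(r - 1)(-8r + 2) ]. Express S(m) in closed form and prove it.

We claim S(m) = 2(-3)^m·m for all m ≥ 1.
Base step (m = 1): S(1) = -6, and the closed form gives -6. They agree.
Inductive step: assume the claim holds for m = r, so S(r) = 2(-3)^r·r.
Then S(r+1) = S(r) + ((-3)^r(-8r - 6)) = (2(-3)^r·r) + ((-3)^r(-8r - 6)).
Simplifying, S(r+1) = (-3)^(r + 1)(2r + 2) = 2(-3)^(r+1)·(r+1),
which is the closed form with m = r+1.
By the principle of mathematical induction, the result holds for all m ≥ 1.

S(m) = 2(-3)^m·m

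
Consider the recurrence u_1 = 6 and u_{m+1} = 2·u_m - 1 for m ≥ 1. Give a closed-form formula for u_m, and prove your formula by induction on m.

Computing the first terms: u_1 = 6, u_2 = 11, u_3 = 21. This suggests u_m = 5·2^(m - 1) + 1.
For the base case m = 1: the formula gives 6 = 6 = u_1.
Inductive step: suppose the statement holds for some k ≥ 1, so u_k = 5·2^(k - 1) + 1.
Then u_{k+1} = 2·u_k - 1 = 2·(5·2^(k - 1) + 1) - 1 = 5·2^k + 1 = 5·2^((k+1) - 1) + 1,
which is the claimed formula at m = k+1.
By induction, the statement is established for all m ≥ 1.

u_m = 5·2^(m - 1) + 1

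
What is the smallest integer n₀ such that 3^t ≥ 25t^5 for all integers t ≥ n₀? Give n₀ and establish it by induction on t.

n₀ = 16

At t = 15: 14348907 < 18984375, so the inequality fails and n₀ ≥ 16. We prove 3^t ≥ 25t^5 for all t ≥ 16.
When t = 16: 3^t = 43046721 and 25t^5 = 26214400, so 43046721 ≥ 26214400.
Inductive step: suppose the statement holds for some r ≥ 16, so 3^r ≥ 25r^5.
Then 3^(r + 1) = 3·(3^r) ≥ 3·(25r^5).
Also, for r ≥ 16 we have 3·(25r^5) ≥ 25(r+1)^5, since 3 ≥ (1 + 1/r)^5 for all r ≥ 16.
Combining, 3^(r + 1) ≥ 25(r+1)^5.
Hence, by induction on t, the claim holds for every t ≥ 16.
Hence the smallest such n₀ is 16.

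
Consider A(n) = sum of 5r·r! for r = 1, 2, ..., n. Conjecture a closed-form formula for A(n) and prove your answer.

We claim A(n) = (5n + 5)n! - 5 for all n ≥ 1.
Base step (n = 1): A(1) = 5, and the closed form gives 5. They agree.
Suppose the result is true for n = r, so A(r) = (5r + 5)r! - 5.
Then A(r+1) = A(r) + (5(r + 1)(r + 1)!) = ((5r + 5)r! - 5) + (5(r + 1)(r + 1)!).
Simplifying, A(r+1) = (5(r+1) + 5)(r+1)! - 5,
which is the closed form with n = r+1.
This completes the induction.

A(n) = (5n + 5)n! - 5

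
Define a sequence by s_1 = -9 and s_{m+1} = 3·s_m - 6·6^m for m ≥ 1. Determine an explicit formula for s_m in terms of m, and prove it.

Computing the first terms: s_1 = -9, s_2 = -63, s_3 = -405. This suggests s_m = 3^m - 2·6^m.
For the base case m = 1: the formula gives -9 = -9 = s_1.
Suppose the result is true for m = i, so s_i = 3^i - 2·6^i.
Then s_{i+1} = 3·s_i - 6·6^i = 3·(3^i - 2·6^i) - 6·6^i = 3^(i + 1) - 2·6^(i + 1),
which is the claimed formula at m = i+1.
By the principle of mathematical induction, the result holds for all m ≥ 1.

s_m = 3^m - 2·6^m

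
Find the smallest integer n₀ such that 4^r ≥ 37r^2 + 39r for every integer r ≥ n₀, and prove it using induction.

n₀ = 6

At r = 5: 1024 < 1120, so the inequality fails and n₀ ≥ 6. We prove 4^r ≥ 37r^2 + 39r for all r ≥ 6.
Base case (r = 6): 4^r = 4096 and 37r^2 + 39r = 1566, so 4096 ≥ 1566.
For the inductive step, assume it holds for an arbitrary k ≥ 6, so 4^k ≥ 37k^2 + 39k.
Then 4^(k + 1) = 4·(4^k) ≥ 4·(37k^2 + 39k).
Also, for k ≥ 6 we have 4·(37k^2 + 39k) ≥ 37(k+1)^2 + 39(k+1), since 4·(37k^2 + 39k) − (37(k+1)^2 + 39(k+1)) = 111k^2 + 43k - 76, which is nonnegative for all k ≥ 6.
Combining, 4^(k + 1) ≥ 37(k+1)^2 + 39(k+1).
By the principle of mathematical induction, the result holds for all r ≥ 6.
Hence the smallest such n₀ is 6.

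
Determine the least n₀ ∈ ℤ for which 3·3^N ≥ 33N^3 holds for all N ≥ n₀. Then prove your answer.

n₀ = 8

At N = 7: 6561 < 11319, so the inequality fails and n₀ ≥ 8. We prove 3·3^N ≥ 33N^3 for all N ≥ 8.
Base case (N = 8): 3·3^N = 19683 and 33N^3 = 16896, so 19683 ≥ 16896.
Suppose the result is true for N = k, so 3·3^k ≥ 33k^3.
Then 3·3^(k + 1) = 3·(3·3^k) ≥ 3·(33k^3).
Also, for k ≥ 8 we have 3·(33k^3) ≥ 33(k+1)^3, since 3 ≥ (1 + 1/k)^3 for all k ≥ 8.
Combining, 3·3^(k + 1) ≥ 33(k+1)^3.
By the principle of mathematical induction, the result holds for all N ≥ 8.
Hence the smallest such n₀ is 8.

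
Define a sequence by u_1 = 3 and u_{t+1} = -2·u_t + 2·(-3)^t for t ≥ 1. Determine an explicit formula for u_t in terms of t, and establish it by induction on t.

Computing the first terms: u_1 = 3, u_2 = -12, u_3 = 42. This suggests u_t = -3(-2)^(t - 1) - 2(-3)^t.
When t = 1: the formula gives 3 = 3 = u_1.
Inductive step: suppose the statement holds for some m ≥ 1, so u_m = -3(-2)^(m - 1) - 2(-3)^m.
Then u_{m+1} = -2·u_m + 2·(-3)^m = -2·(-3(-2)^(m - 1) - 2(-3)^m) + 2·(-3)^m = -3(-2)^m - 2(-3)^(m + 1) = -3(-2)^((m+1) - 1) - 2(-3)^(m+1),
which is the claimed formula at t = m+1.
This completes the induction.

u_t = -3(-2)^(t - 1) - 2(-3)^t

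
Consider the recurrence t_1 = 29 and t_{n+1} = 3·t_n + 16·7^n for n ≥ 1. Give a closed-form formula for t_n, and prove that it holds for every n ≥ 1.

Computing the first terms: t_1 = 29, t_2 = 199, t_3 = 1381. This suggests t_n = 3^(n - 1) + 4·7^n.
When n = 1: the formula gives 29 = 29 = t_1.
Suppose the result is true for n = m, so t_m = 3^(m - 1) + 4·7^m.
Then t_{m+1} = 3·t_m + 16·7^m = 3·(3^(m - 1) + 4·7^m) + 16·7^m = 3^m + 4·7^(m + 1) = 3^((m+1) - 1) + 4·7^(m+1),
which is the claimed formula at n = m+1.
By the principle of mathematical induction, the result holds for all n ≥ 1.

t_n = 3^(n - 1) + 4·7^n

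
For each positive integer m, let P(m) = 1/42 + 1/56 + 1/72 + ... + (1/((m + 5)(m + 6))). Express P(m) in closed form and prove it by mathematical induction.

We claim P(m) = m/(6(m + 6)) for all m ≥ 1.
Base step (m = 1): P(1) = 1/42, and the closed form gives 1/42. They agree.
Inductive step: suppose the statement holds for some p ≥ 1, so P(p) = p/(6(p + 6)).
Then P(p+1) = P(p) + (1/((p + 6)(p + 7))) = (p/(6(p + 6))) + (1/((p + 6)(p + 7))).
Simplifying, P(p+1) = (p + 1)/(6(p + 7)) = (p+1)/(6((p+1) + 6)),
which is the closed form with m = p+1.
Hence, by induction on m, the claim holds for every m ≥ 1.

P(m) = m/(6(m + 6))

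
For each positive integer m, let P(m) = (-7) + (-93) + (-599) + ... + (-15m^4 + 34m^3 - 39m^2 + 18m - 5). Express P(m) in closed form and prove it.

P(m) = -m(3m^4 - m^3 + m^2 + 2m + 2)

We claim P(m) = -m(3m^4 - m^3 + m^2 + 2m + 2) for all m ≥ 1.
When m = 1: P(1) = -7, and the closed form gives -7. They agree.
Suppose the result is true for m = p, so P(p) = p(-3p^4 + p^3 - p^2 - 2p - 2).
Then P(p+1) = P(p) + (-15p^4 - 26p^3 - 27p^2 - 18p - 7) = (p(-3p^4 + p^3 - p^2 - 2p - 2)) + (-15p^4 - 26p^3 - 27p^2 - 18p - 7).
Simplifying, P(p+1) = -(p + 1)(3p^4 + 11p^3 + 16p^2 + 13p + 7) = -(p+1)(3(p+1)^4 - (p+1)^3 + (p+1)^2 + 2(p+1) + 2),
which is the closed form with m = p+1.
By induction, the statement is established for all m ≥ 1.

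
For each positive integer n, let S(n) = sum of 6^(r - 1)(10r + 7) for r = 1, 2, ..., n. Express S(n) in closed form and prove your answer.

S(n) = 6^n(2n + 1) - 1

We claim S(n) = 6^n(2n + 1) - 1 for all n ≥ 1.
Base case (n = 1): S(1) = 17, and the closed form gives 17. They agree.
Suppose the result is true for n = r, so S(r) = 6^r(2r + 1) - 1.
Then S(r+1) = S(r) + (6^r(10r + 17)) = (6^r(2r + 1) - 1) + (6^r(10r + 17)).
Simplifying, S(r+1) = 12·6^r·r + 18·6^r - 1 = 6^(r+1)(2(r+1) + 1) - 1,
which is the closed form with n = r+1.
By the principle of mathematical induction, the result holds for all n ≥ 1.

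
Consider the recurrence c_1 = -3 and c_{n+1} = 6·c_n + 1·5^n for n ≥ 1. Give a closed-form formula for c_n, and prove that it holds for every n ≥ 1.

Computing the first terms: c_1 = -3, c_2 = -13, c_3 = -53. This suggests c_n = -5^n + 2·6^(n - 1).
Base step (n = 1): the formula gives -3 = -3 = c_1.
Inductive step: assume the claim holds for n = m, so c_m = -5^m + 2·6^(m - 1).
Then c_{m+1} = 6·c_m + 1·5^m = 6·(-5^m + 2·6^(m - 1)) + 1·5^m = -5^(m + 1) + 2·6^m = -5^(m+1) + 2·6^((m+1) - 1),
which is the claimed formula at n = m+1.
By induction, the statement is established for all n ≥ 1.

c_n = -5^n + 2·6^(n - 1)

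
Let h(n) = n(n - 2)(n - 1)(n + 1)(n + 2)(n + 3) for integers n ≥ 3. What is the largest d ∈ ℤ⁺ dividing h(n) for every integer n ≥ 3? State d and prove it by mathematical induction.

d = 720

Computing the first values: h(3) = 720 and h(4) = 5040; gcd(720, 5040) = 720, so d ≤ 720.
We prove 720 | n(n - 2)(n - 1)(n + 1)(n + 2)(n + 3) for all n ≥ 3 by induction on n.
For the base case n = 3: h(3) = 720 = 720·(1), so 720 | h(3).
Inductive step: assume the claim holds for n = j, i.e. 720 | h(j). Then
h(j+1) − h(j) = (j-1)·j·(j+1)·(j+2)·(j+3)·(j+4) − (j-2)·(j-1)·j·(j+1)·(j+2)·(j+3) = (j-1)·j·(j+1)·(j+2)·(j+3)·[(j+4) − (j-2)] = 6·(j-1)·j·(j+1)·(j+2)·(j+3). The product of 5 consecutive integers is divisible by (5)! = 120, so h(j+1) − h(j) is divisible by 6·120 = 720. By the inductive hypothesis 720 | h(j), hence 720 | h(j+1).
By the principle of mathematical induction, the result holds for all n ≥ 3.
Therefore the largest such d is 720.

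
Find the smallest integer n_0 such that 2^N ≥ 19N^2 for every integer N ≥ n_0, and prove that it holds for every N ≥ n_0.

At N = 11: 2048 < 2299, so the inequality fails and n_0 ≥ 12. We prove 2^N ≥ 19N^2 for all N ≥ 12.
When N = 12: 2^N = 4096 and 19N^2 = 2736, so 4096 ≥ 2736.
Suppose the result is true for N = r, so 2^r ≥ 19r^2.
Then 2^(r + 1) = 2·(2^r) ≥ 2·(19r^2).
Also, for r ≥ 12 we have 2·(19r^2) ≥ 19(r+1)^2, since 2 ≥ (1 + 1/r)^2 for all r ≥ 12.
Combining, 2^(r + 1) ≥ 19(r+1)^2.
This completes the induction.
Hence the smallest such n_0 is 12.

n_0 = 12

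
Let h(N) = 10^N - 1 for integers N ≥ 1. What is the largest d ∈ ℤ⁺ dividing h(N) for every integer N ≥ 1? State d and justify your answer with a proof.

d = 9

Computing the first values: h(1) = 9 and h(2) = 99; gcd(9, 99) = 9, so d ≤ 9.
We prove 9 | 10^N - 1 for all N ≥ 1 by induction on N.
For the base case N = 1: h(1) = 9 = 9·(1), so 9 | h(1).
For the inductive step, assume it holds for an arbitrary r ≥ 1, i.e. 9 | h(r). Then
10^{r+1} − 1^{r+1} = 10·10^r − 1·1^r = 10·(10^r − 1^r) + (9)·1^r. The first term is divisible by 9 by the inductive hypothesis, and the second term (9)·1^r is divisible by 9 since 9 | 9. Hence 9 | h(r+1).
Hence, by induction on N, the claim holds for every N ≥ 1.
Therefore the largest such d is 9.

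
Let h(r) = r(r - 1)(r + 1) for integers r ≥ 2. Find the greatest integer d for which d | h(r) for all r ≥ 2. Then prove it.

Computing the first values: h(2) = 6 and h(3) = 24; gcd(6, 24) = 6, so d ≤ 6.
We prove 6 | r(r - 1)(r + 1) for all r ≥ 2 by induction on r.
Base step (r = 2): h(2) = 6 = 6·(1), so 6 | h(2).
For the inductive step, assume it holds for an arbitrary p ≥ 2, i.e. 6 | h(p). Then
h(p+1) − h(p) = p·(p+1)·(p+2) − (p-1)·p·(p+1) = p·(p+1)·[(p+2) − (p-1)] = 3·p·(p+1). The product of 2 consecutive integers is divisible by (2)! = 2, so h(p+1) − h(p) is divisible by 3·2 = 6. By the inductive hypothesis 6 | h(p), hence 6 | h(p+1).
By induction, the statement is established for all r ≥ 2.
Therefore the largest such d is 6.

d = 6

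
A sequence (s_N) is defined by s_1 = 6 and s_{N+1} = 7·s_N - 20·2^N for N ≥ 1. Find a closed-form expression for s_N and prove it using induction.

Computing the first terms: s_1 = 6, s_2 = 2, s_3 = -66. This suggests s_N = 2^(N + 2) - 2·7^(N - 1).
For the base case N = 1: the formula gives 6 = 6 = s_1.
Suppose the result is true for N = m, so s_m = 2^(m + 2) - 2·7^(m - 1).
Then s_{m+1} = 7·s_m - 20·2^m = 7·(2^(m + 2) - 2·7^(m - 1)) - 20·2^m = 2^(m + 3) - 2·7^m = 2^((m+1) + 2) - 2·7^((m+1) - 1),
which is the claimed formula at N = m+1.
By the principle of mathematical induction, the result holds for all N ≥ 1.

s_N = 2^(N + 2) - 2·7^(N - 1)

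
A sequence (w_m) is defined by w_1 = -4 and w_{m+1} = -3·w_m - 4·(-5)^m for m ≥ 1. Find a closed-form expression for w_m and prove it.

Computing the first terms: w_1 = -4, w_2 = 32, w_3 = -196. This suggests w_m = -2(-3)^m + 2(-5)^m.
For the base case m = 1: the formula gives -4 = -4 = w_1.
For the inductive step, assume it holds for an arbitrary j ≥ 1, so w_j = -2(-3)^j + 2(-5)^j.
Then w_{j+1} = -3·w_j - 4·(-5)^j = -3·(-2(-3)^j + 2(-5)^j) - 4·(-5)^j = -2(-3)^(j + 1) + 2(-5)^(j + 1),
which is the claimed formula at m = j+1.
By induction, the statement is established for all m ≥ 1.

w_m = -2(-3)^m + 2(-5)^m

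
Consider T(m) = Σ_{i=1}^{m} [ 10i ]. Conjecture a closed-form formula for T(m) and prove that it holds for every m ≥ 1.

T(m) = 5m(m + 1)

We claim T(m) = 5m(m + 1) for all m ≥ 1.
For the base case m = 1: T(1) = 10, and the closed form gives 10. They agree.
Inductive step: assume the claim holds for m = i, so T(i) = 5i(i + 1).
Then T(i+1) = T(i) + (10i + 10) = (5i(i + 1)) + (10i + 10).
Simplifying, T(i+1) = 5(i + 1)(i + 2) = 5(i+1)((i+1) + 1),
which is the closed form with m = i+1.
By the principle of mathematical induction, the result holds for all m ≥ 1.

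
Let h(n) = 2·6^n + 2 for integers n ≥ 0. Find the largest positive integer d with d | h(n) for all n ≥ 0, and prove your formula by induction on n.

Computing the first values: h(0) = 4 and h(1) = 14; gcd(4, 14) = 2, so d ≤ 2.
We prove 2 | 2·6^n + 2 for all n ≥ 0 by induction on n.
Base step (n = 0): h(0) = 4 = 2·(2), so 2 | h(0).
Suppose the result is true for n = m, i.e. 2 | h(m). Then
h(m+1) = 2·6^(m+1) + 2 = 6·(2·6^m + 2) - 10 = 6·h(m) - 10. The first term is divisible by 2 by the inductive hypothesis, and -10 is divisible by 2. Hence 2 | h(m+1).
Hence, by induction on n, the claim holds for every n ≥ 0.
Therefore the largest such d is 2.

d = 2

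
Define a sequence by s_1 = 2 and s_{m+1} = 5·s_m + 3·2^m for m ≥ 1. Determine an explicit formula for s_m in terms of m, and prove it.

s_m = -2^m + 4·5^(m - 1)

Computing the first terms: s_1 = 2, s_2 = 16, s_3 = 92. This suggests s_m = -2^m + 4·5^(m - 1).
For the base case m = 1: the formula gives 2 = 2 = s_1.
Suppose the result is true for m = i, so s_i = -2^i + 4·5^(i - 1).
Then s_{i+1} = 5·s_i + 3·2^i = 5·(-2^i + 4·5^(i - 1)) + 3·2^i = -2^(i + 1) + 4·5^i = -2^(i+1) + 4·5^((i+1) - 1),
which is the claimed formula at m = i+1.
Hence, by induction on m, the claim holds for every m ≥ 1.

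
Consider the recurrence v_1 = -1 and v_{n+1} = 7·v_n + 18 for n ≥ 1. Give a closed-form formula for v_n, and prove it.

Computing the first terms: v_1 = -1, v_2 = 11, v_3 = 95. This suggests v_n = 2·7^(n - 1) - 3.
For the base case n = 1: the formula gives -1 = -1 = v_1.
For the inductive step, assume it holds for an arbitrary p ≥ 1, so v_p = 2·7^(p - 1) - 3.
Then v_{p+1} = 7·v_p + 18 = 7·(2·7^(p - 1) - 3) + 18 = 2·7^p - 3 = 2·7^((p+1) - 1) - 3,
which is the claimed formula at n = p+1.
By the principle of mathematical induction, the result holds for all n ≥ 1.

v_n = 2·7^(n - 1) - 3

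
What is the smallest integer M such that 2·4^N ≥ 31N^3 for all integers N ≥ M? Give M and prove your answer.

M = 6

At N = 5: 2048 < 3875, so the inequality fails and M ≥ 6. We prove 2·4^N ≥ 31N^3 for all N ≥ 6.
Base step (N = 6): 2·4^N = 8192 and 31N^3 = 6696, so 8192 ≥ 6696.
Inductive step: suppose the statement holds for some i ≥ 6, so 2·4^i ≥ 31i^3.
Then 2·4^(i + 1) = 4·(2·4^i) ≥ 4·(31i^3).
Also, for i ≥ 6 we have 4·(31i^3) ≥ 31(i+1)^3, since 4 ≥ (1 + 1/i)^3 for all i ≥ 6.
Combining, 2·4^(i + 1) ≥ 31(i+1)^3.
By induction, the statement is established for all N ≥ 6.
Hence the smallest such M is 6.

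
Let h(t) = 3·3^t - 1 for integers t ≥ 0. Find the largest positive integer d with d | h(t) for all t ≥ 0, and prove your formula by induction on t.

Computing the first values: h(0) = 2 and h(1) = 8; gcd(2, 8) = 2, so d ≤ 2.
We prove 2 | 3·3^t - 1 for all t ≥ 0 by induction on t.
When t = 0: h(0) = 2 = 2·(1), so 2 | h(0).
For the inductive step, assume it holds for an arbitrary m ≥ 0, i.e. 2 | h(m). Then
h(m+1) = 3·3^(m+1) - 1 = 3·(3·3^m - 1) + 2 = 3·h(m) + 2. The first term is divisible by 2 by the inductive hypothesis, and 2 is divisible by 2. Hence 2 | h(m+1).
This completes the induction.
Therefore the largest such d is 2.

d = 2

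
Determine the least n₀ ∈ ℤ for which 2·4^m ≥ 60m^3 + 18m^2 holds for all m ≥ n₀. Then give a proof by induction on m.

n₀ = 7

At m = 6: 8192 < 13608, so the inequality fails and n₀ ≥ 7. We prove 2·4^m ≥ 60m^3 + 18m^2 for all m ≥ 7.
Base case (m = 7): 2·4^m = 32768 and 60m^3 + 18m^2 = 21462, so 32768 ≥ 21462.
Inductive step: suppose the statement holds for some r ≥ 7, so 2·4^r ≥ 60r^3 + 18r^2.
Then 2·4^(r + 1) = 4·(2·4^r) ≥ 4·(60r^3 + 18r^2).
Also, for r ≥ 7 we have 4·(60r^3 + 18r^2) ≥ 60(r+1)^3 + 18(r+1)^2, since 4·(60r^3 + 18r^2) − (60(r+1)^3 + 18(r+1)^2) = 180r^3 - 126r^2 - 216r - 78, which is nonnegative for all r ≥ 7.
Combining, 2·4^(r + 1) ≥ 60(r+1)^3 + 18(r+1)^2.
This completes the induction.
Hence the smallest such n₀ is 7.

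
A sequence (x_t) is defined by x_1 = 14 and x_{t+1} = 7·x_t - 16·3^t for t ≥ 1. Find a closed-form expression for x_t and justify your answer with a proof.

Computing the first terms: x_1 = 14, x_2 = 50, x_3 = 206. This suggests x_t = 4·3^t + 2·7^(t - 1).
For the base case t = 1: the formula gives 14 = 14 = x_1.
Suppose the result is true for t = m, so x_m = 4·3^m + 2·7^(m - 1).
Then x_{m+1} = 7·x_m - 16·3^m = 7·(4·3^m + 2·7^(m - 1)) - 16·3^m = 4·3^(m + 1) + 2·7^m = 4·3^(m+1) + 2·7^((m+1) - 1),
which is the claimed formula at t = m+1.
This completes the induction.

x_t = 4·3^t + 2·7^(t - 1)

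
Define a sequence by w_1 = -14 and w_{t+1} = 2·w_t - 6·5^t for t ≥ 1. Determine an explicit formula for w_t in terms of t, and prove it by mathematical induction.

Computing the first terms: w_1 = -14, w_2 = -58, w_3 = -266. This suggests w_t = -2^(t + 1) - 2·5^t.
For the base case t = 1: the formula gives -14 = -14 = w_1.
Inductive step: assume the claim holds for t = r, so w_r = -2^(r + 1) - 2·5^r.
Then w_{r+1} = 2·w_r - 6·5^r = 2·(-2^(r + 1) - 2·5^r) - 6·5^r = -2^(r + 2) - 2·5^(r + 1) = -2^((r+1) + 1) - 2·5^(r+1),
which is the claimed formula at t = r+1.
This completes the induction.

w_t = -2^(t + 1) - 2·5^t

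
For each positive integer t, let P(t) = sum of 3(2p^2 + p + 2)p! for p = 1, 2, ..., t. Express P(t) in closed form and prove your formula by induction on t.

We claim P(t) = (6t + 3)(t + 1)! - 3 for all t ≥ 1.
Base step (t = 1): P(1) = 15, and the closed form gives 15. They agree.
Inductive step: suppose the statement holds for some p ≥ 1, so P(p) = (6p + 3)(p + 1)! - 3.
Then P(p+1) = P(p) + (3(2p^2 + 5p + 5)(p + 1)!) = ((6p + 3)(p + 1)! - 3) + (3(2p^2 + 5p + 5)(p + 1)!).
Simplifying, P(p+1) = (6(p+1) + 3)((p+1) + 1)! - 3,
which is the closed form with t = p+1.
This completes the induction.

P(t) = (6t + 3)(t + 1)! - 3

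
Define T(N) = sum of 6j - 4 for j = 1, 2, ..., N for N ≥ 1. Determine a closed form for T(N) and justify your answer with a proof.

We claim T(N) = N(3N - 1) for all N ≥ 1.
Base step (N = 1): T(1) = 2, and the closed form gives 2. They agree.
For the inductive step, assume it holds for an arbitrary j ≥ 1, so T(j) = j(3j - 1).
Then T(j+1) = T(j) + (6j + 2) = (j(3j - 1)) + (6j + 2).
Simplifying, T(j+1) = (j + 1)(3j + 2) = (j+1)(3(j+1) - 1),
which is the closed form with N = j+1.
By induction, the statement is established for all N ≥ 1.

T(N) = N(3N - 1)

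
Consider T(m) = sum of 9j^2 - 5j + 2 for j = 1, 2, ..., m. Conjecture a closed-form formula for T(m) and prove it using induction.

We claim T(m) = m(3m^2 + 2m + 1) for all m ≥ 1.
For the base case m = 1: T(1) = 6, and the closed form gives 6. They agree.
Inductive step: suppose the statement holds for some j ≥ 1, so T(j) = j(3j^2 + 2j + 1).
Then T(j+1) = T(j) + (9j^2 + 13j + 6) = (j(3j^2 + 2j + 1)) + (9j^2 + 13j + 6).
Simplifying, T(j+1) = (j + 1)(3j^2 + 8j + 6) = (j+1)(3(j+1)^2 + 2(j+1) + 1),
which is the closed form with m = j+1.
By induction, the statement is established for all m ≥ 1.

T(m) = m(3m^2 + 2m + 1)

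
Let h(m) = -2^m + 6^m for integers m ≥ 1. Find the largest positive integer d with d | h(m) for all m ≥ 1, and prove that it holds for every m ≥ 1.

d = 4

Computing the first values: h(1) = 4 and h(2) = 32; gcd(4, 32) = 4, so d ≤ 4.
We prove 4 | -2^m + 6^m for all m ≥ 1 by induction on m.
When m = 1: h(1) = 4 = 4·(1), so 4 | h(1).
Suppose the result is true for m = r, i.e. 4 | h(r). Then
6^{r+1} − 2^{r+1} = 6·6^r − 2·2^r = 6·(6^r − 2^r) + (4)·2^r. The first term is divisible by 4 by the inductive hypothesis, and the second term (4)·2^r is divisible by 4 since 4 | 4. Hence 4 | h(r+1).
This completes the induction.
Therefore the largest such d is 4.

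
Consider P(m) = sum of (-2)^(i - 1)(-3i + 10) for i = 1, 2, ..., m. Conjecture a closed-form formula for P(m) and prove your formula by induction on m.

P(m) = (-2)^m(m - 3) + 3

We claim P(m) = (-2)^m(m - 3) + 3 for all m ≥ 1.
Base step (m = 1): P(1) = 7, and the closed form gives 7. They agree.
Inductive step: assume the claim holds for m = i, so P(i) = (-2)^i(i - 3) + 3.
Then P(i+1) = P(i) + ((-2)^i(-3i + 7)) = ((-2)^i(i - 3) + 3) + ((-2)^i(-3i + 7)).
Simplifying, P(i+1) = (-2)^(i + 1)i + (-2)^(i + 2) + 3 = (-2)^(i+1)((i+1) - 3) + 3,
which is the closed form with m = i+1.
By induction, the statement is established for all m ≥ 1.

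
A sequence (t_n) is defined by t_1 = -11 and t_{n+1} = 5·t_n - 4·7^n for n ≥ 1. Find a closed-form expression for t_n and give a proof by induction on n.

Computing the first terms: t_1 = -11, t_2 = -83, t_3 = -611. This suggests t_n = 3·5^(n - 1) - 2·7^n.
When n = 1: the formula gives -11 = -11 = t_1.
Suppose the result is true for n = r, so t_r = 3·5^(r - 1) - 2·7^r.
Then t_{r+1} = 5·t_r - 4·7^r = 5·(3·5^(r - 1) - 2·7^r) - 4·7^r = 3·5^r - 2·7^(r + 1) = 3·5^((r+1) - 1) - 2·7^(r+1),
which is the claimed formula at n = r+1.
By the principle of mathematical induction, the result holds for all n ≥ 1.

t_n = 3·5^(n - 1) - 2·7^n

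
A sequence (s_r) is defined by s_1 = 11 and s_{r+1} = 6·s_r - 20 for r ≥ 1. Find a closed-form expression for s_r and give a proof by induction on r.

s_r = 7·6^(r - 1) + 4

Computing the first terms: s_1 = 11, s_2 = 46, s_3 = 256. This suggests s_r = 7·6^(r - 1) + 4.
Base step (r = 1): the formula gives 11 = 11 = s_1.
Inductive step: assume the claim holds for r = k, so s_k = 7·6^(k - 1) + 4.
Then s_{k+1} = 6·s_k - 20 = 6·(7·6^(k - 1) + 4) - 20 = 7·6^k + 4 = 7·6^((k+1) - 1) + 4,
which is the claimed formula at r = k+1.
This completes the induction.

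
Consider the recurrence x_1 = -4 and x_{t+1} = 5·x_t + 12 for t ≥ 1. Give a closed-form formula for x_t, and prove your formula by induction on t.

Computing the first terms: x_1 = -4, x_2 = -8, x_3 = -28. This suggests x_t = -5^(t - 1) - 3.
For the base case t = 1: the formula gives -4 = -4 = x_1.
Suppose the result is true for t = j, so x_j = -5^(j - 1) - 3.
Then x_{j+1} = 5·x_j + 12 = 5·(-5^(j - 1) - 3) + 12 = -5^j - 3 = -5^((j+1) - 1) - 3,
which is the claimed formula at t = j+1.
This completes the induction.

x_t = -5^(t - 1) - 3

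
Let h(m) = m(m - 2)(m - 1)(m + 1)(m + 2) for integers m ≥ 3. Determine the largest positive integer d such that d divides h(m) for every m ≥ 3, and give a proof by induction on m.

d = 120

Computing the first values: h(3) = 120 and h(4) = 720; gcd(120, 720) = 120, so d ≤ 120.
We prove 120 | m(m - 2)(m - 1)(m + 1)(m + 2) for all m ≥ 3 by induction on m.
For the base case m = 3: h(3) = 120 = 120·(1), so 120 | h(3).
For the inductive step, assume it holds for an arbitrary r ≥ 3, i.e. 120 | h(r). Then
h(r+1) − h(r) = (r-1)·r·(r+1)·(r+2)·(r+3) − (r-2)·(r-1)·r·(r+1)·(r+2) = (r-1)·r·(r+1)·(r+2)·[(r+3) − (r-2)] = 5·(r-1)·r·(r+1)·(r+2). The product of 4 consecutive integers is divisible by (4)! = 24, so h(r+1) − h(r) is divisible by 5·24 = 120. By the inductive hypothesis 120 | h(r), hence 120 | h(r+1).
Hence, by induction on m, the claim holds for every m ≥ 3.
Therefore the largest such d is 120.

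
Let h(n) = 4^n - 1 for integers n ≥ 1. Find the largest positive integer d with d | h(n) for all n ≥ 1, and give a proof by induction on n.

d = 3

Computing the first values: h(1) = 3 and h(2) = 15; gcd(3, 15) = 3, so d ≤ 3.
We prove 3 | 4^n - 1 for all n ≥ 1 by induction on n.
Base case (n = 1): h(1) = 3 = 3·(1), so 3 | h(1).
Inductive step: suppose the statement holds for some j ≥ 1, i.e. 3 | h(j). Then
4^{j+1} − 1^{j+1} = 4·4^j − 1·1^j = 4·(4^j − 1^j) + (3)·1^j. The first term is divisible by 3 by the inductive hypothesis, and the second term (3)·1^j is divisible by 3 since 3 | 3. Hence 3 | h(j+1).
By the principle of mathematical induction, the result holds for all n ≥ 1.
Therefore the largest such d is 3.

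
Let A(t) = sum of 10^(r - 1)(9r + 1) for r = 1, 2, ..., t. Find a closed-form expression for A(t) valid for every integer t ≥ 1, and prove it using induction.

We claim A(t) = 10^t·t for all t ≥ 1.
Base case (t = 1): A(1) = 10, and the closed form gives 10. They agree.
Suppose the result is true for t = r, so A(r) = 10^r·r.
Then A(r+1) = A(r) + (10^r(9r + 10)) = (10^r·r) + (10^r(9r + 10)).
Simplifying, A(r+1) = 10^(r + 1)(r + 1) = 10^(r+1)·(r+1),
which is the closed form with t = r+1.
Hence, by induction on t, the claim holds for every t ≥ 1.

A(t) = 10^t·t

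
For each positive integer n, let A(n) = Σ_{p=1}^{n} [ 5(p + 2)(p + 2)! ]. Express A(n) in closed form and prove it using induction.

A(n) = 5(n + 3)! - 30

We claim A(n) = 5(n + 3)! - 30 for all n ≥ 1.
Base step (n = 1): A(1) = 90, and the closed form gives 90. They agree.
For the inductive step, assume it holds for an arbitrary p ≥ 1, so A(p) = 5(p + 3)! - 30.
Then A(p+1) = A(p) + (5(p + 3)(p + 3)!) = (5(p + 3)! - 30) + (5(p + 3)(p + 3)!).
Simplifying, A(p+1) = 5((p+1) + 3)! - 30,
which is the closed form with n = p+1.
Hence, by induction on n, the claim holds for every n ≥ 1.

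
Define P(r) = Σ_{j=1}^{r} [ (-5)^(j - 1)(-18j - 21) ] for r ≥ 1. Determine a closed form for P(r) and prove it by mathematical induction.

P(r) = (-5)^r(3r + 4) - 4

We claim P(r) = (-5)^r(3r + 4) - 4 for all r ≥ 1.
Base case (r = 1): P(1) = -39, and the closed form gives -39. They agree.
Suppose the result is true for r = j, so P(j) = (-5)^j(3j + 4) - 4.
Then P(j+1) = P(j) + ((-5)^j(-18j - 39)) = ((-5)^j(3j + 4) - 4) + ((-5)^j(-18j - 39)).
Simplifying, P(j+1) = -15(-5)^j·j - 35(-5)^j - 4 = (-5)^(j+1)(3(j+1) + 4) - 4,
which is the closed form with r = j+1.
Hence, by induction on r, the claim holds for every r ≥ 1.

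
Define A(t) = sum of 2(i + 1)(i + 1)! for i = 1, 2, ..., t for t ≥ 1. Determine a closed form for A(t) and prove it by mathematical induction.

A(t) = 2(t + 2)! - 4

We claim A(t) = 2(t + 2)! - 4 for all t ≥ 1.
For the base case t = 1: A(1) = 8, and the closed form gives 8. They agree.
For the inductive step, assume it holds for an arbitrary i ≥ 1, so A(i) = 2(i + 2)! - 4.
Then A(i+1) = A(i) + (2(i + 2)(i + 2)!) = (2(i + 2)! - 4) + (2(i + 2)(i + 2)!).
Simplifying, A(i+1) = 2((i+1) + 2)! - 4,
which is the closed form with t = i+1.
By the principle of mathematical induction, the result holds for all t ≥ 1.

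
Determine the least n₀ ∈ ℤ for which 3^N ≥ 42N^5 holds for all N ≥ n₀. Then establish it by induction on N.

At N = 16: 43046721 < 44040192, so the inequality fails and n₀ ≥ 17. We prove 3^N ≥ 42N^5 for all N ≥ 17.
Base step (N = 17): 3^N = 129140163 and 42N^5 = 59633994, so 129140163 ≥ 59633994.
For the inductive step, assume it holds for an arbitrary j ≥ 17, so 3^j ≥ 42j^5.
Then 3^(j + 1) = 3·(3^j) ≥ 3·(42j^5).
Also, for j ≥ 17 we have 3·(42j^5) ≥ 42(j+1)^5, since 3 ≥ (1 + 1/j)^5 for all j ≥ 17.
Combining, 3^(j + 1) ≥ 42(j+1)^5.
This completes the induction.
Hence the smallest such n₀ is 17.

n₀ = 17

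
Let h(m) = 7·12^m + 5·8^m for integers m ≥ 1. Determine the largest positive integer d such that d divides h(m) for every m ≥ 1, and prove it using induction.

Computing the first values: h(1) = 124 and h(2) = 1328; gcd(124, 1328) = 4, so d ≤ 4.
We prove 4 | 7·12^m + 5·8^m for all m ≥ 1 by induction on m.
For the base case m = 1: h(1) = 124 = 4·(31), so 4 | h(1).
For the inductive step, assume it holds for an arbitrary k ≥ 1, i.e. 4 | h(k). Then
h(k+1) − 12·h(k) = (7·12^(k+1) + 5·8^(k+1)) − 12·(7·12^k + 5·8^k) = (5)·8^k·(8 − 12) = (-20)·8^k. Since 4 | h(k) by the inductive hypothesis, 4 | 12·h(k); and 4 | -20 since -20 = 4·-5. Therefore 4 | h(k+1).
By the principle of mathematical induction, the result holds for all m ≥ 1.
Therefore the largest such d is 4.

d = 4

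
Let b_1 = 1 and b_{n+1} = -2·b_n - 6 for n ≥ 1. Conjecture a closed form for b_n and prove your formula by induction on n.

b_n = 3(-2)^(n - 1) - 2

Computing the first terms: b_1 = 1, b_2 = -8, b_3 = 10. This suggests b_n = 3(-2)^(n - 1) - 2.
Base step (n = 1): the formula gives 1 = 1 = b_1.
Inductive step: assume the claim holds for n = i, so b_i = 3(-2)^(i - 1) - 2.
Then b_{i+1} = -2·b_i - 6 = -2·(3(-2)^(i - 1) - 2) - 6 = 3(-2)^i - 2 = 3(-2)^((i+1) - 1) - 2,
which is the claimed formula at n = i+1.
By induction, the statement is established for all n ≥ 1.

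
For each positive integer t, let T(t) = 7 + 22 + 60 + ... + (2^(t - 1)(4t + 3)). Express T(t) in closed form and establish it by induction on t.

T(t) = 2^t(4t - 1) + 1

We claim T(t) = 2^t(4t - 1) + 1 for all t ≥ 1.
For the base case t = 1: T(1) = 7, and the closed form gives 7. They agree.
Inductive step: suppose the statement holds for some j ≥ 1, so T(j) = 2^j(4j - 1) + 1.
Then T(j+1) = T(j) + (2^j(4j + 7)) = (2^j(4j - 1) + 1) + (2^j(4j + 7)).
Simplifying, T(j+1) = 8·2^j·j + 6·2^j + 1 = 2^(j+1)(4(j+1) - 1) + 1,
which is the closed form with t = j+1.
By the principle of mathematical induction, the result holds for all t ≥ 1.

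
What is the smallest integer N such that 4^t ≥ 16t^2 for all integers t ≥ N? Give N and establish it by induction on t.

N = 4

At t = 3: 64 < 144, so the inequality fails and N ≥ 4. We prove 4^t ≥ 16t^2 for all t ≥ 4.
When t = 4: 4^t = 256 and 16t^2 = 256, so 256 ≥ 256.
Inductive step: suppose the statement holds for some r ≥ 4, so 4^r ≥ 16r^2.
Then 4^(r + 1) = 4·(4^r) ≥ 4·(16r^2).
Also, for r ≥ 4 we have 4·(16r^2) ≥ 16(r+1)^2, since 4 ≥ (1 + 1/r)^2 for all r ≥ 4.
Combining, 4^(r + 1) ≥ 16(r+1)^2.
By the principle of mathematical induction, the result holds for all t ≥ 4.
Hence the smallest such N is 4.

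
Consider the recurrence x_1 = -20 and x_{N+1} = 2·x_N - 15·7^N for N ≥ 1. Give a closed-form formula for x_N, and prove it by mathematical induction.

Computing the first terms: x_1 = -20, x_2 = -145, x_3 = -1025. This suggests x_N = 2^(N - 1) - 3·7^N.
Base case (N = 1): the formula gives -20 = -20 = x_1.
Inductive step: suppose the statement holds for some m ≥ 1, so x_m = 2^(m - 1) - 3·7^m.
Then x_{m+1} = 2·x_m - 15·7^m = 2·(2^(m - 1) - 3·7^m) - 15·7^m = 2^m - 3·7^(m + 1) = 2^((m+1) - 1) - 3·7^(m+1),
which is the claimed formula at N = m+1.
By induction, the statement is established for all N ≥ 1.

x_N = 2^(N - 1) - 3·7^N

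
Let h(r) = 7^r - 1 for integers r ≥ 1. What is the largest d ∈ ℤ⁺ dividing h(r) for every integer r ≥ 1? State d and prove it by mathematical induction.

d = 6

Computing the first values: h(1) = 6 and h(2) = 48; gcd(6, 48) = 6, so d ≤ 6.
We prove 6 | 7^r - 1 for all r ≥ 1 by induction on r.
When r = 1: h(1) = 6 = 6·(1), so 6 | h(1).
Suppose the result is true for r = p, i.e. 6 | h(p). Then
7^{p+1} − 1^{p+1} = 7·7^p − 1·1^p = 7·(7^p − 1^p) + (6)·1^p. The first term is divisible by 6 by the inductive hypothesis, and the second term (6)·1^p is divisible by 6 since 6 | 6. Hence 6 | h(p+1).
Hence, by induction on r, the claim holds for every r ≥ 1.
Therefore the largest such d is 6.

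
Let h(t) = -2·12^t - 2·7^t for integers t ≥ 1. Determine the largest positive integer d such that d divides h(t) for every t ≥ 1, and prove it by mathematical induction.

d = 2

Computing the first values: h(1) = -38 and h(2) = -386; gcd(-38, -386) = 2, so d ≤ 2.
We prove 2 | -2·12^t - 2·7^t for all t ≥ 1 by induction on t.
When t = 1: h(1) = -38 = 2·(-19), so 2 | h(1).
Suppose the result is true for t = k, i.e. 2 | h(k). Then
h(k+1) − 12·h(k) = (-2·12^(k+1) - 2·7^(k+1)) − 12·(-2·12^k - 2·7^k) = (-2)·7^k·(7 − 12) = (10)·7^k. Since 2 | h(k) by the inductive hypothesis, 2 | 12·h(k); and 2 | 10 since 10 = 2·5. Therefore 2 | h(k+1).
This completes the induction.
Therefore the largest such d is 2.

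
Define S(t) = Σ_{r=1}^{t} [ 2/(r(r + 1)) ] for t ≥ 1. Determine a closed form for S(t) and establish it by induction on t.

S(t) = 2t/(t + 1)

We claim S(t) = 2t/(t + 1) for all t ≥ 1.
Base case (t = 1): S(1) = 1, and the closed form gives 1. They agree.
For the inductive step, assume it holds for an arbitrary r ≥ 1, so S(r) = 2r/(r + 1).
Then S(r+1) = S(r) + (2/((r + 1)(r + 2))) = (2r/(r + 1)) + (2/((r + 1)(r + 2))).
Simplifying, S(r+1) = 2(r + 1)/(r + 2) = 2(r+1)/((r+1) + 1),
which is the closed form with t = r+1.
By the principle of mathematical induction, the result holds for all t ≥ 1.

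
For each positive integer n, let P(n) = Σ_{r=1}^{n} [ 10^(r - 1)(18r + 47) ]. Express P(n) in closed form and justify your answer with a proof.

P(n) = 10^n(2n + 5) - 5

We claim P(n) = 10^n(2n + 5) - 5 for all n ≥ 1.
Base case (n = 1): P(1) = 65, and the closed form gives 65. They agree.
Suppose the result is true for n = r, so P(r) = 10^r(2r + 5) - 5.
Then P(r+1) = P(r) + (10^r(18r + 65)) = (10^r(2r + 5) - 5) + (10^r(18r + 65)).
Simplifying, P(r+1) = 20·10^r·r + 70·10^r - 5 = 10^(r+1)(2(r+1) + 5) - 5,
which is the closed form with n = r+1.
Hence, by induction on n, the claim holds for every n ≥ 1.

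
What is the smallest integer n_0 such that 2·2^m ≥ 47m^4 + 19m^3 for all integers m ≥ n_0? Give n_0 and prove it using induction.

At m = 22: 8388608 < 11212344, so the inequality fails and n_0 ≥ 23. We prove 2·2^m ≥ 47m^4 + 19m^3 for all m ≥ 23.
Base case (m = 23): 2·2^m = 16777216 and 47m^4 + 19m^3 = 13383700, so 16777216 ≥ 13383700.
Suppose the result is true for m = k, so 2·2^k ≥ 47k^4 + 19k^3.
Then 2·2^(k + 1) = 2·(2·2^k) ≥ 2·(47k^4 + 19k^3).
Also, for k ≥ 23 we have 2·(47k^4 + 19k^3) ≥ 47(k+1)^4 + 19(k+1)^3, since 2·(47k^4 + 19k^3) − (47(k+1)^4 + 19(k+1)^3) = 47k^4 - 169k^3 - 339k^2 - 245k - 66, which is nonnegative for all k ≥ 23.
Combining, 2·2^(k + 1) ≥ 47(k+1)^4 + 19(k+1)^3.
Hence, by induction on m, the claim holds for every m ≥ 23.
Hence the smallest such n_0 is 23.

n_0 = 23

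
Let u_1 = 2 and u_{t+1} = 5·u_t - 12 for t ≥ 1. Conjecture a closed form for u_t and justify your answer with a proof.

Computing the first terms: u_1 = 2, u_2 = -2, u_3 = -22. This suggests u_t = -5^(t - 1) + 3.
When t = 1: the formula gives 2 = 2 = u_1.
Suppose the result is true for t = k, so u_k = -5^(k - 1) + 3.
Then u_{k+1} = 5·u_k - 12 = 5·(-5^(k - 1) + 3) - 12 = -5^k + 3 = -5^((k+1) - 1) + 3,
which is the claimed formula at t = k+1.
This completes the induction.

u_t = -5^(t - 1) + 3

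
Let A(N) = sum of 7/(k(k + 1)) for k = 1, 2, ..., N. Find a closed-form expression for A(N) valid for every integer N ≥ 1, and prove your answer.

We claim A(N) = 7N/(N + 1) for all N ≥ 1.
Base step (N = 1): A(1) = 7/2, and the closed form gives 7/2. They agree.
Inductive step: suppose the statement holds for some k ≥ 1, so A(k) = 7k/(k + 1).
Then A(k+1) = A(k) + (7/((k + 1)(k + 2))) = (7k/(k + 1)) + (7/((k + 1)(k + 2))).
Simplifying, A(k+1) = 7(k + 1)/(k + 2) = 7(k+1)/((k+1) + 1),
which is the closed form with N = k+1.
By induction, the statement is established for all N ≥ 1.

A(N) = 7N/(N + 1)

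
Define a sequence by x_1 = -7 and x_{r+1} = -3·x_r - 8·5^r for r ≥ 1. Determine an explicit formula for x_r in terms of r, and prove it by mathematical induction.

x_r = -2(-3)^(r - 1) - 5^r

Computing the first terms: x_1 = -7, x_2 = -19, x_3 = -143. This suggests x_r = -2(-3)^(r - 1) - 5^r.
Base step (r = 1): the formula gives -7 = -7 = x_1.
Suppose the result is true for r = i, so x_i = -2(-3)^(i - 1) - 5^i.
Then x_{i+1} = -3·x_i - 8·5^i = -3·(-2(-3)^(i - 1) - 5^i) - 8·5^i = -2(-3)^i - 5^(i + 1) = -2(-3)^((i+1) - 1) - 5^(i+1),
which is the claimed formula at r = i+1.
By the principle of mathematical induction, the result holds for all r ≥ 1.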